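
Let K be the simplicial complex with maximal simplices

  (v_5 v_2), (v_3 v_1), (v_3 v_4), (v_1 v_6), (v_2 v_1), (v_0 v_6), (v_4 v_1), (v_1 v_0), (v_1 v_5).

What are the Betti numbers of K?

b_0 = 1, b_1 = 3.

Order the vertices as v_0 < v_1 < v_2 < v_3 < v_4 < v_5 < v_6. Listing each simplex with vertices in this order, K has dimension 1 with simplices:

  0-simplices (7): [v_0], [v_1], [v_2], [v_3], [v_4], [v_5], [v_6]
  1-simplices (9): [v_0,v_1], [v_0,v_6], [v_1,v_2], [v_1,v_3], [v_1,v_4], [v_1,v_5], [v_1,v_6], [v_2,v_5], [v_3,v_4]

Hence C_0 ≅ Z^7, C_1 ≅ Z^9.

Boundary ∂_1: C_1 → C_0 maps an edge to its endpoints' difference, ∂[p,q] = q − p. For instance
  ∂[v_1,v_5] = [v_5] − [v_1].
This gives a 7×9 integer matrix of rank 6; reducing to Smith normal form yields diagonal entries (1,1,1,1,1,1).

Reading off H_k = ker ∂_k / im ∂_{k+1}:

  H_0: rank C_0 − rank ∂_1 = 7 − 6 = 1, and the invariant factors of ∂_1 are all 1, so H_0 = Z.
  H_1: rank ker ∂_1 − rank ∂_2 = (9 − 6) − 0 = 3, and there is no ∂_2, so H_1 = Z^3.

As a check, the Euler characteristic is 7 − 9 = -2, which agrees with 1 − 3 = -2.
(K is a triangulation of a wedge of 3 circles.)

Hence the Betti numbers are b_0 = 1, b_1 = 3.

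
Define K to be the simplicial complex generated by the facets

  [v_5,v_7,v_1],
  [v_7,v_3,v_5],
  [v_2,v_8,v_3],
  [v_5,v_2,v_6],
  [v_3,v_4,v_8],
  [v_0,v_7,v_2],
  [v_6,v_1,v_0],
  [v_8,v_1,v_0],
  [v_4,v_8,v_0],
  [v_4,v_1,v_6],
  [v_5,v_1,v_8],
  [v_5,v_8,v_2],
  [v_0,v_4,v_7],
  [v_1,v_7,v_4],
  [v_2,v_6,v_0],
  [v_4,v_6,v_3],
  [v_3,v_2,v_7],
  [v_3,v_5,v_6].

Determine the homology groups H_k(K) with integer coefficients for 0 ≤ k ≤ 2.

Fix the vertex order v_0 < v_1 < v_2 < v_3 < v_4 < v_5 < v_6 < v_7 < v_8 and write every simplex with vertices in increasing order. Then dim K = 2 and the simplices of K are:

  0-simplices (9): [v_0], [v_1], [v_2], [v_3], [v_4], [v_5], [v_6], [v_7], [v_8]
  1-simplices (27): (27 of them)
  2-simplices (18): (18 of them)

Hence C_0 ≅ Z^9, C_1 ≅ Z^27, C_2 ≅ Z^18.

∂_1: C_1 → C_0 maps an edge to its endpoints' difference, ∂[p,q] = q − p. For instance
  ∂[v_4,v_6] = [v_6] − [v_4].
This gives a 9×27 integer matrix of rank 8; reducing to Smith normal form yields diagonal entries (1,1,1,1,1,1,1,1).

∂_2: C_2 → C_1 acts by ∂[p,q,r] = [q,r] − [p,r] + [p,q]. For instance
  ∂[v_1,v_5,v_7] = [v_5,v_7] − [v_1,v_7] + [v_1,v_5],
  ∂[v_0,v_4,v_8] = [v_4,v_8] − [v_0,v_8] + [v_0,v_4].
As a 27×18 matrix over Z this has rank 18, with invariant factors (1,1,1,1,1,1,1,1,1,1,1,1,1,1,1,1,1,2).

Now H_k = ker ∂_k / im ∂_{k+1}, so:

  H_0: rank C_0 − rank ∂_1 = 9 − 8 = 1, and the invariant factors of ∂_1 are all 1, so H_0 = Z.
  H_1: rank ker ∂_1 − rank ∂_2 = (27 − 8) − 18 = 1, and ∂_2 has invariant factor 2 > 1, so H_1 = Z ⊕ Z/2Z.
  H_2: rank ker ∂_2 − rank ∂_3 = (18 − 18) − 0 = 0, and there is no ∂_3, so H_2 = 0.

As a check, the Euler characteristic is 9 − 27 + 18 = 0, which agrees with 1 − 1 + 0 = 0.

H_0 = Z,  H_1 = Z ⊕ Z/2Z,  H_2 = 0.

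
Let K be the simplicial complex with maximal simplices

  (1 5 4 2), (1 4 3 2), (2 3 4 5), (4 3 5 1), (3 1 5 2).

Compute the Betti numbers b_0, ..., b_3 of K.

Fix the vertex order 1 < 2 < 3 < 4 < 5 and write every simplex with vertices in increasing order. Then dim K = 3 and the simplices of K are:

  0-simplices (5): [1], [2], [3], [4], [5]
  1-simplices (10): [1,2], [1,3], [1,4], [1,5], [2,3], [2,4], [2,5], [3,4], [3,5], [4,5]
  2-simplices (10): [1,2,3], [1,2,4], [1,2,5], [1,3,4], [1,3,5], [1,4,5], [2,3,4], [2,3,5], [2,4,5], [3,4,5]
  3-simplices (5): [1,2,3,4], [1,2,3,5], [1,2,4,5], [1,3,4,5], [2,3,4,5]

Hence C_0 ≅ Z^5, C_1 ≅ Z^10, C_2 ≅ Z^10, C_3 ≅ Z^5.

The boundary map ∂_1: C_1 → C_0 is given by ∂[p,q] = [q] − [p].
The resulting 5×10 matrix has rank 4, and its Smith normal form has invariant factors (1,1,1,1).

∂_2: C_2 → C_1 maps a triangle to the signed sum of its edges. For instance
  ∂[1,4,5] = [4,5] − [1,5] + [1,4],
  ∂[1,3,5] = [3,5] − [1,5] + [1,3].
This gives a 10×10 integer matrix of rank 6; reducing to Smith normal form yields diagonal entries (1,1,1,1,1,1).

The boundary map ∂_3: C_3 → C_2 sends each 3-simplex σ to the alternating sum Σ_i (−1)^i (σ with its i-th vertex removed). For instance
  ∂[1,2,4,5] = [2,4,5] − [1,4,5] + [1,2,5] − [1,2,4],
  ∂[2,3,4,5] = [3,4,5] − [2,4,5] + [2,3,5] − [2,3,4].
This gives a 10×5 integer matrix of rank 4; reducing to Smith normal form yields diagonal entries (1,1,1,1).

Reading off H_k = ker ∂_k / im ∂_{k+1}:

  H_0: rank C_0 − rank ∂_1 = 5 − 4 = 1, and the invariant factors of ∂_1 are all 1, so H_0 = Z.
  H_1: rank ker ∂_1 − rank ∂_2 = (10 − 4) − 6 = 0, and the invariant factors of ∂_2 are all 1, so H_1 = 0.
  H_2: rank ker ∂_2 − rank ∂_3 = (10 − 6) − 4 = 0, and the invariant factors of ∂_3 are all 1, so H_2 = 0.
  H_3: rank ker ∂_3 − rank ∂_4 = (5 − 4) − 0 = 1, and there is no ∂_4, so H_3 = Z.

As a check, the Euler characteristic is 5 − 10 + 10 − 5 = 0, which agrees with 1 − 0 + 0 − 1 = 0.

Hence the Betti numbers are b_0 = 1, b_1 = 0, b_2 = 0, b_3 = 1.

b_0 = 1, b_1 = 0, b_2 = 0, b_3 = 1.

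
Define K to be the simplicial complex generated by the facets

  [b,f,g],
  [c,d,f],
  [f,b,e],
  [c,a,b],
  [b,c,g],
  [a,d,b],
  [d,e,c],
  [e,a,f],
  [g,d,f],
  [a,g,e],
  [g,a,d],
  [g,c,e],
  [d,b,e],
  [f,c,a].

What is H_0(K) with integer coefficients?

H_0 ≅ Z.

Fix the vertex order a < b < c < d < e < f < g and write every simplex with vertices in increasing order. Then dim K = 2 and the simplices of K are:

  0-simplices (7): a, b, c, d, e, f, g
  1-simplices (21): ab, ac, ad, ae, af, ag, bc, bd, be, bf, bg, cd, ce, cf, cg, de, df, dg, ef, eg, fg
  2-simplices (14): abc, abd, acf, adg, aef, aeg, bcg, bde, bef, bfg, cde, cdf, ceg, dfg

Hence C_0 ≅ Z^7, C_1 ≅ Z^21, C_2 ≅ Z^14.

The boundary map ∂_1: C_1 → C_0 maps an edge to its endpoints' difference, ∂[p,q] = q − p. For instance
  ∂bc = c − b.
As a 7×21 matrix over Z this has rank 6, with invariant factors (1,1,1,1,1,1).

∂_2: C_2 → C_1 maps a triangle to the signed sum of its edges. For instance
  ∂aef = ef − af + ae,
  ∂ceg = eg − cg + ce.
The 21×14 boundary matrix has rank 13 and Smith normal form diag(1,1,1,1,1,1,1,1,1,1,1,1,1).

Reading off H_k = ker ∂_k / im ∂_{k+1}:

  H_0: rank C_0 − rank ∂_1 = 7 − 6 = 1, and the invariant factors of ∂_1 are all 1, so H_0 ≅ Z.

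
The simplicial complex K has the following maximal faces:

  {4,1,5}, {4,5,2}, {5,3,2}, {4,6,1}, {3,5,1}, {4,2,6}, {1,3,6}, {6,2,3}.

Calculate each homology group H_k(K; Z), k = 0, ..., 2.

H_0 ≅ Z,  H_1 = 0,  H_2 ≅ Z.

Order the vertices as 1 < 2 < 3 < 4 < 5 < 6. Listing each simplex with vertices in this order, K has dimension 2 with simplices:

  0-simplices (6): [1], [2], [3], [4], [5], [6]
  1-simplices (12): [1,3], [1,4], [1,5], [1,6], [2,3], [2,4], [2,5], [2,6], [3,5], [3,6], [4,5], [4,6]
  2-simplices (8): [1,3,5], [1,3,6], [1,4,5], [1,4,6], [2,3,5], [2,3,6], [2,4,5], [2,4,6]

giving chain groups C_0 ≅ Z^6, C_1 ≅ Z^12, C_2 ≅ Z^8.

∂_1: C_1 → C_0 maps an edge to its endpoints' difference, ∂[p,q] = q − p. For instance
  ∂[2,3] = [3] − [2].
The resulting 6×12 matrix has rank 5, and its Smith normal form has invariant factors (1,1,1,1,1).

Boundary ∂_2: C_2 → C_1 sends each 2-simplex [p,q,r] to [q,r] − [p,r] + [p,q]. For instance
  ∂[1,4,5] = [4,5] − [1,5] + [1,4],
  ∂[1,3,5] = [3,5] − [1,5] + [1,3].
This gives a 12×8 integer matrix of rank 7; reducing to Smith normal form yields diagonal entries (1,1,1,1,1,1,1).

Reading off H_k = ker ∂_k / im ∂_{k+1}:

  H_0: rank C_0 − rank ∂_1 = 6 − 5 = 1, and the invariant factors of ∂_1 are all 1, so H_0 = Z.
  H_1: rank ker ∂_1 − rank ∂_2 = (12 − 5) − 7 = 0, and the invariant factors of ∂_2 are all 1, so H_1 = 0.
  H_2: rank ker ∂_2 − rank ∂_3 = (8 − 7) − 0 = 1, and there is no ∂_3, so H_2 = Z.

(K is a triangulation of the 2-sphere S^2.)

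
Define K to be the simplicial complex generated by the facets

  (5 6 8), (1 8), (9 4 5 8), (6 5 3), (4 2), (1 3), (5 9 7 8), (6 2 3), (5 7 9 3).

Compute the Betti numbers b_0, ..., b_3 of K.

b_0 = 1, b_1 = 2, b_2 = 0, b_3 = 0.

Fix the vertex order 1 < 2 < 3 < 4 < 5 < 6 < 7 < 8 < 9 and write every simplex with vertices in increasing order. Then dim K = 3 and the simplices of K are:

  0-simplices (9): [1], [2], [3], [4], [5], [6], [7], [8], [9]
  1-simplices (20): [1,3], [1,8], [2,3], [2,4], [2,6], [3,5], [3,6], [3,7], [3,9], [4,5], [4,8], [4,9], [5,6], [5,7], [5,8], [5,9], [6,8], [7,8], [7,9], [8,9]
  2-simplices (13): [2,3,6], [3,5,6], [3,5,7], [3,5,9], [3,7,9], [4,5,8], [4,5,9], [4,8,9], [5,6,8], [5,7,8], [5,7,9], [5,8,9], [7,8,9]
  3-simplices (3): [3,5,7,9], [4,5,8,9], [5,7,8,9]

so the chain groups are C_0 ≅ Z^9, C_1 ≅ Z^20, C_2 ≅ Z^13, C_3 ≅ Z^3.

Boundary ∂_1: C_1 → C_0 is given by ∂[p,q] = [q] − [p]. For instance
  ∂[4,9] = [9] − [4].
The resulting 9×20 matrix has rank 8, and its Smith normal form has invariant factors (1,1,1,1,1,1,1,1).

∂_2: C_2 → C_1 acts by ∂[p,q,r] = [q,r] − [p,r] + [p,q]. For instance
  ∂[3,5,7] = [5,7] − [3,7] + [3,5],
  ∂[5,6,8] = [6,8] − [5,8] + [5,6].
As a 20×13 matrix over Z this has rank 10, with invariant factors (1,1,1,1,1,1,1,1,1,1).

Boundary ∂_3: C_3 → C_2 sends each 3-simplex σ to the alternating sum Σ_i (−1)^i (σ with its i-th vertex removed). For instance
  ∂[5,7,8,9] = [7,8,9] − [5,8,9] + [5,7,9] − [5,7,8],
  ∂[4,5,8,9] = [5,8,9] − [4,8,9] + [4,5,9] − [4,5,8].
The resulting 13×3 matrix has rank 3, and its Smith normal form has invariant factors (1,1,1).

From H_k ≅ ker(∂_k) / im(∂_{k+1}) we obtain:

  H_0: rank C_0 − rank ∂_1 = 9 − 8 = 1, and the invariant factors of ∂_1 are all 1, so H_0 = Z.
  H_1: rank ker ∂_1 − rank ∂_2 = (20 − 8) − 10 = 2, and the invariant factors of ∂_2 are all 1, so H_1 = Z^2.
  H_2: rank ker ∂_2 − rank ∂_3 = (13 − 10) − 3 = 0, and the invariant factors of ∂_3 are all 1, so H_2 = 0.
  H_3: rank ker ∂_3 − rank ∂_4 = (3 − 3) − 0 = 0, and there is no ∂_4, so H_3 = 0.

Hence the Betti numbers are b_0 = 1, b_1 = 2, b_2 = 0, b_3 = 0.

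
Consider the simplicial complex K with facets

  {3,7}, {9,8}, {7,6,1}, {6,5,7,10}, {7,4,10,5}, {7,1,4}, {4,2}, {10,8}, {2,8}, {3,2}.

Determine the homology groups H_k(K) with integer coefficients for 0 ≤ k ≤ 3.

H_0 = Z,  H_1 = Z^2,  H_2 = 0,  H_3 = 0.

We work with the vertex ordering 1 < 2 < 3 < 4 < 5 < 6 < 7 < 8 < 9 < 10. The simplices of K, each written with vertices in increasing order, are:

  0-simplices (10): [1], [2], [3], [4], [5], [6], [7], [8], [9], [10]
  1-simplices (18): [1,4], [1,6], [1,7], [2,3], [2,4], [2,8], [3,7], [4,5], [4,7], [4,10], [5,6], [5,7], [5,10], [6,7], [6,10], [7,10], [8,9], [8,10]
  2-simplices (9): [1,4,7], [1,6,7], [4,5,7], [4,5,10], [4,7,10], [5,6,7], [5,6,10], [5,7,10], [6,7,10]
  3-simplices (2): [4,5,7,10], [5,6,7,10]

Hence C_0 ≅ Z^10, C_1 ≅ Z^18, C_2 ≅ Z^9, C_3 ≅ Z^2.

Boundary ∂_1: C_1 → C_0 sends each edge [p,q] (with p < q) to q − p. For instance
  ∂[5,6] = [6] − [5].
The 10×18 boundary matrix has rank 9 and Smith normal form diag(1,1,1,1,1,1,1,1,1).

Boundary ∂_2: C_2 → C_1 sends each 2-simplex [p,q,r] to [q,r] − [p,r] + [p,q]. For instance
  ∂[5,7,10] = [7,10] − [5,10] + [5,7],
  ∂[4,5,10] = [5,10] − [4,10] + [4,5].
The 18×9 boundary matrix has rank 7 and Smith normal form diag(1,1,1,1,1,1,1).

The boundary map ∂_3: C_3 → C_2 sends each 3-simplex σ to the alternating sum Σ_i (−1)^i (σ with its i-th vertex removed). For instance
  ∂[4,5,7,10] = [5,7,10] − [4,7,10] + [4,5,10] − [4,5,7],
  ∂[5,6,7,10] = [6,7,10] − [5,7,10] + [5,6,10] − [5,6,7].
This gives a 9×2 integer matrix of rank 2; reducing to Smith normal form yields diagonal entries (1,1).

Now H_k = ker ∂_k / im ∂_{k+1}, so:

  H_0: rank C_0 − rank ∂_1 = 10 − 9 = 1, and the invariant factors of ∂_1 are all 1, so H_0 ≅ Z.
  H_1: rank ker ∂_1 − rank ∂_2 = (18 − 9) − 7 = 2, and the invariant factors of ∂_2 are all 1, so H_1 ≅ Z^2.
  H_2: rank ker ∂_2 − rank ∂_3 = (9 − 7) − 2 = 0, and the invariant factors of ∂_3 are all 1, so H_2 ≅ 0.
  H_3: rank ker ∂_3 − rank ∂_4 = (2 − 2) − 0 = 0, and there is no ∂_4, so H_3 ≅ 0.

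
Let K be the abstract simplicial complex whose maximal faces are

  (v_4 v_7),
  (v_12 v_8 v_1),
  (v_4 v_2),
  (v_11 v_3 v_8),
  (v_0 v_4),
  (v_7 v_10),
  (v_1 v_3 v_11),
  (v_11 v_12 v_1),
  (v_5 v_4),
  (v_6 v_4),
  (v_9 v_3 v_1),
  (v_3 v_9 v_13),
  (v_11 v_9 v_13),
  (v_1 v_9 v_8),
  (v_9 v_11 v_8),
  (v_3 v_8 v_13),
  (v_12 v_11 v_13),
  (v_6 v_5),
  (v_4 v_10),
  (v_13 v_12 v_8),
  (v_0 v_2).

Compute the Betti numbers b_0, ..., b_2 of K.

We work with the vertex ordering v_0 < v_1 < v_2 < v_3 < v_4 < v_5 < v_6 < v_7 < v_8 < v_9 < v_10 < v_11 < v_12 < v_13. The simplices of K, each written with vertices in increasing order, are:

  0-simplices (14): [v_0], [v_1], [v_2], [v_3], [v_4], [v_5], [v_6], [v_7], [v_8], [v_9], [v_10], [v_11], [v_12], [v_13]
  1-simplices (27): (27 of them)
  2-simplices (12): (12 of them)

Hence C_0 ≅ Z^14, C_1 ≅ Z^27, C_2 ≅ Z^12.

∂_1: C_1 → C_0 sends each edge [p,q] (with p < q) to q − p.
The 14×27 boundary matrix has rank 12 and Smith normal form diag(1,1,1,1,1,1,1,1,1,1,1,1).

The boundary map ∂_2: C_2 → C_1 maps a triangle to the signed sum of its edges. For instance
  ∂[v_11,v_12,v_13] = [v_12,v_13] − [v_11,v_13] + [v_11,v_12],
  ∂[v_1,v_3,v_9] = [v_3,v_9] − [v_1,v_9] + [v_1,v_3].
The 27×12 boundary matrix has rank 12 and Smith normal form diag(1,1,1,1,1,1,1,1,1,1,1,2).

Computing H_k = (kernel of ∂_k) / (image of ∂_{k+1}):

  H_0: rank C_0 − rank ∂_1 = 14 − 12 = 2, and the invariant factors of ∂_1 are all 1, so H_0 ≅ Z^2.
  H_1: rank ker ∂_1 − rank ∂_2 = (27 − 12) − 12 = 3, and ∂_2 has invariant factor 2 > 1, so H_1 ≅ Z^3 ⊕ Z/2.
  H_2: rank ker ∂_2 − rank ∂_3 = (12 − 12) − 0 = 0, and there is no ∂_3, so H_2 ≅ 0.

Hence the Betti numbers are b_0 = 2, b_1 = 3, b_2 = 0.

b_0 = 2, b_1 = 3, b_2 = 0.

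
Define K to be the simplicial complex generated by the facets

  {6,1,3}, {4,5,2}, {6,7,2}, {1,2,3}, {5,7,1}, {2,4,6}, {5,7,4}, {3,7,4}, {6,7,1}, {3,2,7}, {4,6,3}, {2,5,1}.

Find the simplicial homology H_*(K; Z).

H_0 ≅ Z,  H_1 ≅ Z/2,  H_2 = 0.

Order the vertices as 1 < 2 < 3 < 4 < 5 < 6 < 7. Listing each simplex with vertices in this order, K has dimension 2 with simplices:

  0-simplices (7): [1], [2], [3], [4], [5], [6], [7]
  1-simplices (18): [1,2], [1,3], [1,5], [1,6], [1,7], [2,3], [2,4], [2,5], [2,6], [2,7], [3,4], [3,6], [3,7], [4,5], [4,6], [4,7], [5,7], [6,7]
  2-simplices (12): [1,2,3], [1,2,5], [1,3,6], [1,5,7], [1,6,7], [2,3,7], [2,4,5], [2,4,6], [2,6,7], [3,4,6], [3,4,7], [4,5,7]

giving chain groups C_0 ≅ Z^7, C_1 ≅ Z^18, C_2 ≅ Z^12.

The boundary map ∂_1: C_1 → C_0 maps an edge to its endpoints' difference, ∂[p,q] = q − p.
The 7×18 boundary matrix has rank 6 and Smith normal form diag(1,1,1,1,1,1).

Boundary ∂_2: C_2 → C_1 maps a triangle to the signed sum of its edges. For instance
  ∂[1,3,6] = [3,6] − [1,6] + [1,3],
  ∂[1,5,7] = [5,7] − [1,7] + [1,5].
The resulting 18×12 matrix has rank 12, and its Smith normal form has invariant factors (1,1,1,1,1,1,1,1,1,1,1,2).

Reading off H_k = ker ∂_k / im ∂_{k+1}:

  H_0: rank C_0 − rank ∂_1 = 7 − 6 = 1, and the invariant factors of ∂_1 are all 1, so H_0 = Z.
  H_1: rank ker ∂_1 − rank ∂_2 = (18 − 6) − 12 = 0, and ∂_2 has invariant factor 2 > 1, so H_1 = Z/2.
  H_2: rank ker ∂_2 − rank ∂_3 = (12 − 12) − 0 = 0, and there is no ∂_3, so H_2 = 0.

(K is a triangulation of the real projective plane RP^2.)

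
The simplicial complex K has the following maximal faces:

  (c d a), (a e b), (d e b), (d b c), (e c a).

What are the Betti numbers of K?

Order the vertices as a < b < c < d < e. Listing each simplex with vertices in this order, K has dimension 2 with simplices:

  0-simplices (5): a, b, c, d, e
  1-simplices (10): ab, ac, ad, ae, bc, bd, be, cd, ce, de
  2-simplices (5): abe, acd, ace, bcd, bde

giving chain groups C_0 ≅ Z^5, C_1 ≅ Z^10, C_2 ≅ Z^5.

The boundary map ∂_1: C_1 → C_0 is given by ∂[p,q] = [q] − [p]. For instance
  ∂ae = e − a.
The resulting 5×10 matrix has rank 4, and its Smith normal form has invariant factors (1,1,1,1).

The boundary map ∂_2: C_2 → C_1 maps a triangle to the signed sum of its edges. For instance
  ∂bde = de − be + bd,
  ∂ace = ce − ae + ac.
This gives a 10×5 integer matrix of rank 5; reducing to Smith normal form yields diagonal entries (1,1,1,1,1).

Now H_k = ker ∂_k / im ∂_{k+1}, so:

  H_0: rank C_0 − rank ∂_1 = 5 − 4 = 1, and the invariant factors of ∂_1 are all 1, so H_0 ≅ Z.
  H_1: rank ker ∂_1 − rank ∂_2 = (10 − 4) − 5 = 1, and the invariant factors of ∂_2 are all 1, so H_1 ≅ Z.
  H_2: rank ker ∂_2 − rank ∂_3 = (5 − 5) − 0 = 0, and there is no ∂_3, so H_2 ≅ 0.

As a check, the Euler characteristic is 5 − 10 + 5 = 0, which agrees with 1 − 1 + 0 = 0.

Hence the Betti numbers are b_0 = 1, b_1 = 1, b_2 = 0.

b_0 = 1, b_1 = 1, b_2 = 0.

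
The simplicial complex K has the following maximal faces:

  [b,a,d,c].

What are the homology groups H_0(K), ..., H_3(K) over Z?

H_0 ≅ Z,  H_1 = 0,  H_2 = 0,  H_3 = 0.

Order the vertices as a < b < c < d. Listing each simplex with vertices in this order, K has dimension 3 with simplices:

  0-simplices (4): a, b, c, d
  1-simplices (6): ab, ac, ad, bc, bd, cd
  2-simplices (4): abc, abd, acd, bcd
  3-simplices (1): abcd

giving chain groups C_0 ≅ Z^4, C_1 ≅ Z^6, C_2 ≅ Z^4, C_3 ≅ Z^1.

∂_1: C_1 → C_0 sends each edge [p,q] (with p < q) to q − p.
The resulting 4×6 matrix has rank 3, and its Smith normal form has invariant factors (1,1,1).

Boundary ∂_2: C_2 → C_1 maps a triangle to the signed sum of its edges. For instance
  ∂acd = cd − ad + ac,
  ∂abc = bc − ac + ab.
As a 6×4 matrix over Z this has rank 3, with invariant factors (1,1,1).

Boundary ∂_3: C_3 → C_2 sends each 3-simplex σ to the alternating sum Σ_i (−1)^i (σ with its i-th vertex removed). For instance
  ∂abcd = bcd − acd + abd − abc.
The resulting 4×1 matrix has rank 1, and its Smith normal form has invariant factors (1).

From H_k ≅ ker(∂_k) / im(∂_{k+1}) we obtain:

  H_0: rank C_0 − rank ∂_1 = 4 − 3 = 1, and the invariant factors of ∂_1 are all 1, so H_0 ≅ Z.
  H_1: rank ker ∂_1 − rank ∂_2 = (6 − 3) − 3 = 0, and the invariant factors of ∂_2 are all 1, so H_1 ≅ 0.
  H_2: rank ker ∂_2 − rank ∂_3 = (4 − 3) − 1 = 0, and the invariant factors of ∂_3 are all 1, so H_2 ≅ 0.
  H_3: rank ker ∂_3 − rank ∂_4 = (1 − 1) − 0 = 0, and there is no ∂_4, so H_3 ≅ 0.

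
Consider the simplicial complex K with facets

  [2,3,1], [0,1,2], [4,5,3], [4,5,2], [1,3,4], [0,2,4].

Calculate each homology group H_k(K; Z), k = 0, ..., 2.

H_0 = Z,  H_1 = Z,  H_2 = 0.

Order the vertices as 0 < 1 < 2 < 3 < 4 < 5. Listing each simplex with vertices in this order, K has dimension 2 with simplices:

  0-simplices (6): [0], [1], [2], [3], [4], [5]
  1-simplices (12): [0,1], [0,2], [0,4], [1,2], [1,3], [1,4], [2,3], [2,4], [2,5], [3,4], [3,5], [4,5]
  2-simplices (6): [0,1,2], [0,2,4], [1,2,3], [1,3,4], [2,4,5], [3,4,5]

so the chain groups are C_0 ≅ Z^6, C_1 ≅ Z^12, C_2 ≅ Z^6.

∂_1: C_1 → C_0 maps an edge to its endpoints' difference, ∂[p,q] = q − p.
The resulting 6×12 matrix has rank 5, and its Smith normal form has invariant factors (1,1,1,1,1).

Boundary ∂_2: C_2 → C_1 acts by ∂[p,q,r] = [q,r] − [p,r] + [p,q]. For instance
  ∂[0,1,2] = [1,2] − [0,2] + [0,1],
  ∂[0,2,4] = [2,4] − [0,4] + [0,2].
This gives a 12×6 integer matrix of rank 6; reducing to Smith normal form yields diagonal entries (1,1,1,1,1,1).

Now H_k = ker ∂_k / im ∂_{k+1}, so:

  H_0: rank C_0 − rank ∂_1 = 6 − 5 = 1, and the invariant factors of ∂_1 are all 1, so H_0 = Z.
  H_1: rank ker ∂_1 − rank ∂_2 = (12 − 5) − 6 = 1, and the invariant factors of ∂_2 are all 1, so H_1 = Z.
  H_2: rank ker ∂_2 − rank ∂_3 = (6 − 6) − 0 = 0, and there is no ∂_3, so H_2 = 0.

As a check, the Euler characteristic is 6 − 12 + 6 = 0, which agrees with 1 − 1 + 0 = 0.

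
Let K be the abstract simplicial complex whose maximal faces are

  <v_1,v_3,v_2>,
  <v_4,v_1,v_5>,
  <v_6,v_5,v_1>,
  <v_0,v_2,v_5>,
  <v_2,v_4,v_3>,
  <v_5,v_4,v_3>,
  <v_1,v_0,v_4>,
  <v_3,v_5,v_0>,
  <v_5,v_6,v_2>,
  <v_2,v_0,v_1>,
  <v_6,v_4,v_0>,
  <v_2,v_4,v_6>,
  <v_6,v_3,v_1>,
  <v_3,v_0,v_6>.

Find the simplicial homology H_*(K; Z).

H_0 ≅ Z,  H_1 ≅ Z^2,  H_2 ≅ Z.

Order the vertices as v_0 < v_1 < v_2 < v_3 < v_4 < v_5 < v_6. Listing each simplex with vertices in this order, K has dimension 2 with simplices:

  0-simplices (7): [v_0], [v_1], [v_2], [v_3], [v_4], [v_5], [v_6]
  1-simplices (21): (21 of them)
  2-simplices (14): (14 of them)

so the chain groups are C_0 ≅ Z^7, C_1 ≅ Z^21, C_2 ≅ Z^14.

Boundary ∂_1: C_1 → C_0 maps an edge to its endpoints' difference, ∂[p,q] = q − p. For instance
  ∂[v_1,v_6] = [v_6] − [v_1].
The resulting 7×21 matrix has rank 6, and its Smith normal form has invariant factors (1,1,1,1,1,1).

The boundary map ∂_2: C_2 → C_1 maps a triangle to the signed sum of its edges. For instance
  ∂[v_1,v_2,v_3] = [v_2,v_3] − [v_1,v_3] + [v_1,v_2],
  ∂[v_0,v_2,v_5] = [v_2,v_5] − [v_0,v_5] + [v_0,v_2].
The resulting 21×14 matrix has rank 13, and its Smith normal form has invariant factors (1,1,1,1,1,1,1,1,1,1,1,1,1).

Computing H_k = (kernel of ∂_k) / (image of ∂_{k+1}):

  H_0: rank C_0 − rank ∂_1 = 7 − 6 = 1, and the invariant factors of ∂_1 are all 1, so H_0 = Z.
  H_1: rank ker ∂_1 − rank ∂_2 = (21 − 6) − 13 = 2, and the invariant factors of ∂_2 are all 1, so H_1 = Z^2.
  H_2: rank ker ∂_2 − rank ∂_3 = (14 − 13) − 0 = 1, and there is no ∂_3, so H_2 = Z.

(K is a triangulation of the torus T^2.)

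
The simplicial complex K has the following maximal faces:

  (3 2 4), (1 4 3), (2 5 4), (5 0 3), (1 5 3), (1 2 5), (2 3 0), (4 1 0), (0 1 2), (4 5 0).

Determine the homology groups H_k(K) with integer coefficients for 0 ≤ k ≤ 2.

We work with the vertex ordering 0 < 1 < 2 < 3 < 4 < 5. The simplices of K, each written with vertices in increasing order, are:

  0-simplices (6): [0], [1], [2], [3], [4], [5]
  1-simplices (15): [0,1], [0,2], [0,3], [0,4], [0,5], [1,2], [1,3], [1,4], [1,5], [2,3], [2,4], [2,5], [3,4], [3,5], [4,5]
  2-simplices (10): [0,1,2], [0,1,4], [0,2,3], [0,3,5], [0,4,5], [1,2,5], [1,3,4], [1,3,5], [2,3,4], [2,4,5]

so the chain groups are C_0 ≅ Z^6, C_1 ≅ Z^15, C_2 ≅ Z^10.

∂_1: C_1 → C_0 sends each edge [p,q] (with p < q) to q − p.
The resulting 6×15 matrix has rank 5, and its Smith normal form has invariant factors (1,1,1,1,1).

∂_2: C_2 → C_1 maps a triangle to the signed sum of its edges. For instance
  ∂[2,4,5] = [4,5] − [2,5] + [2,4],
  ∂[2,3,4] = [3,4] − [2,4] + [2,3].
This gives a 15×10 integer matrix of rank 10; reducing to Smith normal form yields diagonal entries (1,1,1,1,1,1,1,1,1,2).

Reading off H_k = ker ∂_k / im ∂_{k+1}:

  H_0: rank C_0 − rank ∂_1 = 6 − 5 = 1, and the invariant factors of ∂_1 are all 1, so H_0 ≅ Z.
  H_1: rank ker ∂_1 − rank ∂_2 = (15 − 5) − 10 = 0, and ∂_2 has invariant factor 2 > 1, so H_1 ≅ Z/2.
  H_2: rank ker ∂_2 − rank ∂_3 = (10 − 10) − 0 = 0, and there is no ∂_3, so H_2 ≅ 0.

(K is a triangulation of the real projective plane RP^2.)

H_0 ≅ Z,  H_1 ≅ Z/2,  H_2 = 0.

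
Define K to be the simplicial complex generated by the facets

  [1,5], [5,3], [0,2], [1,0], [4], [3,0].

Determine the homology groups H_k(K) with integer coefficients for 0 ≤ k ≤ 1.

H_0 ≅ Z^2,  H_1 ≅ Z.

Take the total order 0 < 1 < 2 < 3 < 4 < 5 on the vertex set. Then K (dimension 1) consists of the simplices:

  0-simplices (6): [0], [1], [2], [3], [4], [5]
  1-simplices (5): [0,1], [0,2], [0,3], [1,5], [3,5]

Hence C_0 ≅ Z^6, C_1 ≅ Z^5.

Boundary ∂_1: C_1 → C_0 is given by ∂[p,q] = [q] − [p].
This gives a 6×5 integer matrix of rank 4; reducing to Smith normal form yields diagonal entries (1,1,1,1).

Now H_k = ker ∂_k / im ∂_{k+1}, so:

  H_0: rank C_0 − rank ∂_1 = 6 − 4 = 2, and the invariant factors of ∂_1 are all 1, so H_0 ≅ Z^2.
  H_1: rank ker ∂_1 − rank ∂_2 = (5 − 4) − 0 = 1, and there is no ∂_2, so H_1 ≅ Z.

As a check, the Euler characteristic is 6 − 5 = 1, which agrees with 2 − 1 = 1.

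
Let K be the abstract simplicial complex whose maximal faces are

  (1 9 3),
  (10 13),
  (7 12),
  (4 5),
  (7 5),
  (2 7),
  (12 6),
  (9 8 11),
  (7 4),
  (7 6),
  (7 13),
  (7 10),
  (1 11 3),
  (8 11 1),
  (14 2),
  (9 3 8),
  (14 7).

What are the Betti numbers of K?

b_0 = 2, b_1 = 5, b_2 = 0.

Fix the vertex order 1 < 2 < 3 < 4 < 5 < 6 < 7 < 8 < 9 < 10 < 11 < 12 < 13 < 14 and write every simplex with vertices in increasing order. Then dim K = 2 and the simplices of K are:

  0-simplices (14): [1], [2], [3], [4], [5], [6], [7], [8], [9], [10], [11], [12], [13], [14]
  1-simplices (22): (22 of them)
  2-simplices (5): [1,3,9], [1,3,11], [1,8,11], [3,8,9], [8,9,11]

so the chain groups are C_0 ≅ Z^14, C_1 ≅ Z^22, C_2 ≅ Z^5.

Boundary ∂_1: C_1 → C_0 is given by ∂[p,q] = [q] − [p]. For instance
  ∂[1,3] = [3] − [1].
The 14×22 boundary matrix has rank 12 and Smith normal form diag(1,1,1,1,1,1,1,1,1,1,1,1).

∂_2: C_2 → C_1 acts by ∂[p,q,r] = [q,r] − [p,r] + [p,q]. For instance
  ∂[1,8,11] = [8,11] − [1,11] + [1,8],
  ∂[1,3,11] = [3,11] − [1,11] + [1,3].
This gives a 22×5 integer matrix of rank 5; reducing to Smith normal form yields diagonal entries (1,1,1,1,1).

Reading off H_k = ker ∂_k / im ∂_{k+1}:

  H_0: rank C_0 − rank ∂_1 = 14 − 12 = 2, and the invariant factors of ∂_1 are all 1, so H_0 = Z^2.
  H_1: rank ker ∂_1 − rank ∂_2 = (22 − 12) − 5 = 5, and the invariant factors of ∂_2 are all 1, so H_1 = Z^5.
  H_2: rank ker ∂_2 − rank ∂_3 = (5 − 5) − 0 = 0, and there is no ∂_3, so H_2 = 0.

Hence the Betti numbers are b_0 = 2, b_1 = 5, b_2 = 0.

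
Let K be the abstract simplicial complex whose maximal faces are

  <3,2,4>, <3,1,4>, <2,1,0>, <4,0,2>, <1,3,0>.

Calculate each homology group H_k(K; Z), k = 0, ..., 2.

H_0 = Z,  H_1 = Z,  H_2 = 0.

Order the vertices as 0 < 1 < 2 < 3 < 4. Listing each simplex with vertices in this order, K has dimension 2 with simplices:

  0-simplices (5): [0], [1], [2], [3], [4]
  1-simplices (10): [0,1], [0,2], [0,3], [0,4], [1,2], [1,3], [1,4], [2,3], [2,4], [3,4]
  2-simplices (5): [0,1,2], [0,1,3], [0,2,4], [1,3,4], [2,3,4]

giving chain groups C_0 ≅ Z^5, C_1 ≅ Z^10, C_2 ≅ Z^5.

Boundary ∂_1: C_1 → C_0 sends each edge [p,q] (with p < q) to q − p. For instance
  ∂[2,4] = [4] − [2].
The resulting 5×10 matrix has rank 4, and its Smith normal form has invariant factors (1,1,1,1).

∂_2: C_2 → C_1 acts by ∂[p,q,r] = [q,r] − [p,r] + [p,q]. For instance
  ∂[1,3,4] = [3,4] − [1,4] + [1,3],
  ∂[0,2,4] = [2,4] − [0,4] + [0,2].
The resulting 10×5 matrix has rank 5, and its Smith normal form has invariant factors (1,1,1,1,1).

From H_k ≅ ker(∂_k) / im(∂_{k+1}) we obtain:

  H_0: rank C_0 − rank ∂_1 = 5 − 4 = 1, and the invariant factors of ∂_1 are all 1, so H_0 ≅ Z.
  H_1: rank ker ∂_1 − rank ∂_2 = (10 − 4) − 5 = 1, and the invariant factors of ∂_2 are all 1, so H_1 ≅ Z.
  H_2: rank ker ∂_2 − rank ∂_3 = (5 − 5) − 0 = 0, and there is no ∂_3, so H_2 ≅ 0.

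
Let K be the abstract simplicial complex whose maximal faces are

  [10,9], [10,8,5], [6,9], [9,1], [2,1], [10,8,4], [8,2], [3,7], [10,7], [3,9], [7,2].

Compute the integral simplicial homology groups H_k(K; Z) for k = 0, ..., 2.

Take the total order 1 < 2 < 3 < 4 < 5 < 6 < 7 < 8 < 9 < 10 on the vertex set. Then K (dimension 2) consists of the simplices:

  0-simplices (10): [1], [2], [3], [4], [5], [6], [7], [8], [9], [10]
  1-simplices (14): [1,2], [1,9], [2,7], [2,8], [3,7], [3,9], [4,8], [4,10], [5,8], [5,10], [6,9], [7,10], [8,10], [9,10]
  2-simplices (2): [4,8,10], [5,8,10]

so the chain groups are C_0 ≅ Z^10, C_1 ≅ Z^14, C_2 ≅ Z^2.

The boundary map ∂_1: C_1 → C_0 sends each edge [p,q] (with p < q) to q − p. For instance
  ∂[3,7] = [7] − [3].
The 10×14 boundary matrix has rank 9 and Smith normal form diag(1,1,1,1,1,1,1,1,1).

Boundary ∂_2: C_2 → C_1 maps a triangle to the signed sum of its edges. For instance
  ∂[5,8,10] = [8,10] − [5,10] + [5,8],
  ∂[4,8,10] = [8,10] − [4,10] + [4,8].
The resulting 14×2 matrix has rank 2, and its Smith normal form has invariant factors (1,1).

From H_k ≅ ker(∂_k) / im(∂_{k+1}) we obtain:

  H_0: rank C_0 − rank ∂_1 = 10 − 9 = 1, and the invariant factors of ∂_1 are all 1, so H_0 = Z.
  H_1: rank ker ∂_1 − rank ∂_2 = (14 − 9) − 2 = 3, and the invariant factors of ∂_2 are all 1, so H_1 = Z^3.
  H_2: rank ker ∂_2 − rank ∂_3 = (2 − 2) − 0 = 0, and there is no ∂_3, so H_2 = 0.

H_0 = Z,  H_1 = Z^3,  H_2 = 0.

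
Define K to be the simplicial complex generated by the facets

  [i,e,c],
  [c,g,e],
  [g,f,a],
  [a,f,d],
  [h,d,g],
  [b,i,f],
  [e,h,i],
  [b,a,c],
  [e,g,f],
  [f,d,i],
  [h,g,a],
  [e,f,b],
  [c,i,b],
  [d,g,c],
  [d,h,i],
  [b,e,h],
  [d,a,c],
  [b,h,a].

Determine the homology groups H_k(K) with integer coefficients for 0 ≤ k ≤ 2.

H_0 ≅ Z,  H_1 ≅ Z ⊕ Z/2Z,  H_2 = 0.

Fix the vertex order a < b < c < d < e < f < g < h < i and write every simplex with vertices in increasing order. Then dim K = 2 and the simplices of K are:

  0-simplices (9): a, b, c, d, e, f, g, h, i
  1-simplices (27): ab, ac, ad, af, ag, ah, bc, be, bf, bh, bi, cd, ce, cg, ci, df, dg, dh, di, ef, eg, eh, ei, fg, fi, gh, hi
  2-simplices (18): abc, abh, acd, adf, afg, agh, bci, bef, beh, bfi, cdg, ceg, cei, dfi, dgh, dhi, efg, ehi

Hence C_0 ≅ Z^9, C_1 ≅ Z^27, C_2 ≅ Z^18.

Boundary ∂_1: C_1 → C_0 sends each edge [p,q] (with p < q) to q − p.
The 9×27 boundary matrix has rank 8 and Smith normal form diag(1,1,1,1,1,1,1,1).

∂_2: C_2 → C_1 sends each 2-simplex [p,q,r] to [q,r] − [p,r] + [p,q]. For instance
  ∂efg = fg − eg + ef,
  ∂ehi = hi − ei + eh.
This gives a 27×18 integer matrix of rank 18; reducing to Smith normal form yields diagonal entries (1,1,1,1,1,1,1,1,1,1,1,1,1,1,1,1,1,2).

Now H_k = ker ∂_k / im ∂_{k+1}, so:

  H_0: rank C_0 − rank ∂_1 = 9 − 8 = 1, and the invariant factors of ∂_1 are all 1, so H_0 = Z.
  H_1: rank ker ∂_1 − rank ∂_2 = (27 − 8) − 18 = 1, and ∂_2 has invariant factor 2 > 1, so H_1 = Z ⊕ Z/2Z.
  H_2: rank ker ∂_2 − rank ∂_3 = (18 − 18) − 0 = 0, and there is no ∂_3, so H_2 = 0.

As a check, the Euler characteristic is 9 − 27 + 18 = 0, which agrees with 1 − 1 + 0 = 0.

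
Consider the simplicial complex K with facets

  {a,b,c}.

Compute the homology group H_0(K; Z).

K has 3 vertices, 3 edges, 1 triangle.
rank ∂_0 = 0, rank ∂_1 = 2 ⇒ b_0 = 3 − 0 − 2 = 1; all invariant factors of ∂_1 are 1 so no torsion. So H_0 = Z.

H_0 ≅ Z.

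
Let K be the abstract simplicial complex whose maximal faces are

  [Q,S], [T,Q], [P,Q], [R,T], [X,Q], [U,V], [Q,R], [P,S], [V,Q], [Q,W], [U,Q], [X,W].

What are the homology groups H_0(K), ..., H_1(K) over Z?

H_0 ≅ Z,  H_1 ≅ Z^4.

We work with the vertex ordering P < Q < R < S < T < U < V < W < X. The simplices of K, each written with vertices in increasing order, are:

  0-simplices (9): P, Q, R, S, T, U, V, W, X
  1-simplices (12): PQ, PS, QR, QS, QT, QU, QV, QW, QX, RT, UV, WX

giving chain groups C_0 ≅ Z^9, C_1 ≅ Z^12.

Boundary ∂_1: C_1 → C_0 sends each edge [p,q] (with p < q) to q − p. For instance
  ∂UV = V − U.
This gives a 9×12 integer matrix of rank 8; reducing to Smith normal form yields diagonal entries (1,1,1,1,1,1,1,1).

Now H_k = ker ∂_k / im ∂_{k+1}, so:

  H_0: rank C_0 − rank ∂_1 = 9 − 8 = 1, and the invariant factors of ∂_1 are all 1, so H_0 ≅ Z.
  H_1: rank ker ∂_1 − rank ∂_2 = (12 − 8) − 0 = 4, and there is no ∂_2, so H_1 ≅ Z^4.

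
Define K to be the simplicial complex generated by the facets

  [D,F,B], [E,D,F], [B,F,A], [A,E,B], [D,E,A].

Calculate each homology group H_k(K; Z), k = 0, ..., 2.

H_0 = Z,  H_1 = Z,  H_2 = 0.

We work with the vertex ordering A < B < D < E < F. The simplices of K, each written with vertices in increasing order, are:

  0-simplices (5): A, B, D, E, F
  1-simplices (10): AB, AD, AE, AF, BD, BE, BF, DE, DF, EF
  2-simplices (5): ABE, ABF, ADE, BDF, DEF

so the chain groups are C_0 ≅ Z^5, C_1 ≅ Z^10, C_2 ≅ Z^5.

Boundary ∂_1: C_1 → C_0 maps an edge to its endpoints' difference, ∂[p,q] = q − p. For instance
  ∂AD = D − A.
The 5×10 boundary matrix has rank 4 and Smith normal form diag(1,1,1,1).

Boundary ∂_2: C_2 → C_1 sends each 2-simplex [p,q,r] to [q,r] − [p,r] + [p,q]. For instance
  ∂ABF = BF − AF + AB,
  ∂ADE = DE − AE + AD.
The 10×5 boundary matrix has rank 5 and Smith normal form diag(1,1,1,1,1).

Computing H_k = (kernel of ∂_k) / (image of ∂_{k+1}):

  H_0: rank C_0 − rank ∂_1 = 5 − 4 = 1, and the invariant factors of ∂_1 are all 1, so H_0 ≅ Z.
  H_1: rank ker ∂_1 − rank ∂_2 = (10 − 4) − 5 = 1, and the invariant factors of ∂_2 are all 1, so H_1 ≅ Z.
  H_2: rank ker ∂_2 − rank ∂_3 = (5 − 5) − 0 = 0, and there is no ∂_3, so H_2 ≅ 0.

As a check, the Euler characteristic is 5 − 10 + 5 = 0, which agrees with 1 − 1 + 0 = 0.
(K is a triangulation of the Möbius band.)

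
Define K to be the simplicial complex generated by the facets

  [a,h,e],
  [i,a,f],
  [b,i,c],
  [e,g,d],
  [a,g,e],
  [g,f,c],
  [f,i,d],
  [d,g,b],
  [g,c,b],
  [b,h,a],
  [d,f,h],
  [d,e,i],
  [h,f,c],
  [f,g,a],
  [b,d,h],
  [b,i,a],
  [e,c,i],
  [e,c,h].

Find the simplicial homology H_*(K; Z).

H_0 = Z,  H_1 = Z^2,  H_2 = Z.

Order the vertices as a < b < c < d < e < f < g < h < i. Listing each simplex with vertices in this order, K has dimension 2 with simplices:

  0-simplices (9): a, b, c, d, e, f, g, h, i
  1-simplices (27): ab, ae, af, ag, ah, ai, bc, bd, bg, bh, bi, ce, cf, cg, ch, ci, de, df, dg, dh, di, eg, eh, ei, fg, fh, fi
  2-simplices (18): abh, abi, aeg, aeh, afg, afi, bcg, bci, bdg, bdh, ceh, cei, cfg, cfh, deg, dei, dfh, dfi

so the chain groups are C_0 ≅ Z^9, C_1 ≅ Z^27, C_2 ≅ Z^18.

∂_1: C_1 → C_0 maps an edge to its endpoints' difference, ∂[p,q] = q − p. For instance
  ∂cg = g − c.
This gives a 9×27 integer matrix of rank 8; reducing to Smith normal form yields diagonal entries (1,1,1,1,1,1,1,1).

The boundary map ∂_2: C_2 → C_1 sends each 2-simplex [p,q,r] to [q,r] − [p,r] + [p,q]. For instance
  ∂bcg = cg − bg + bc,
  ∂ceh = eh − ch + ce.
The resulting 27×18 matrix has rank 17, and its Smith normal form has invariant factors (1,1,1,1,1,1,1,1,1,1,1,1,1,1,1,1,1).

Computing H_k = (kernel of ∂_k) / (image of ∂_{k+1}):

  H_0: rank C_0 − rank ∂_1 = 9 − 8 = 1, and the invariant factors of ∂_1 are all 1, so H_0 ≅ Z.
  H_1: rank ker ∂_1 − rank ∂_2 = (27 − 8) − 17 = 2, and the invariant factors of ∂_2 are all 1, so H_1 ≅ Z^2.
  H_2: rank ker ∂_2 − rank ∂_3 = (18 − 17) − 0 = 1, and there is no ∂_3, so H_2 ≅ Z.

As a check, the Euler characteristic is 9 − 27 + 18 = 0, which agrees with 1 − 2 + 1 = 0.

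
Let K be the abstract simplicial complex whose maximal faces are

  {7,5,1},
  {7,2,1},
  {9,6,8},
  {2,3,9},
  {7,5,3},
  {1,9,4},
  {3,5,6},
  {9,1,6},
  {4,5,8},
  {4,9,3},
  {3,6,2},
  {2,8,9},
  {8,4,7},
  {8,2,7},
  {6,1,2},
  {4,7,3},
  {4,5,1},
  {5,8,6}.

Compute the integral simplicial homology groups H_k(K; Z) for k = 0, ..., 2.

Fix the vertex order 1 < 2 < 3 < 4 < 5 < 6 < 7 < 8 < 9 and write every simplex with vertices in increasing order. Then dim K = 2 and the simplices of K are:

  0-simplices (9): [1], [2], [3], [4], [5], [6], [7], [8], [9]
  1-simplices (27): (27 of them)
  2-simplices (18): [1,2,6], [1,2,7], [1,4,5], [1,4,9], [1,5,7], [1,6,9], [2,3,6], [2,3,9], [2,7,8], [2,8,9], [3,4,7], [3,4,9], [3,5,6], [3,5,7], [4,5,8], [4,7,8], [5,6,8], [6,8,9]

Hence C_0 ≅ Z^9, C_1 ≅ Z^27, C_2 ≅ Z^18.

The boundary map ∂_1: C_1 → C_0 maps an edge to its endpoints' difference, ∂[p,q] = q − p. For instance
  ∂[1,7] = [7] − [1].
As a 9×27 matrix over Z this has rank 8, with invariant factors (1,1,1,1,1,1,1,1).

Boundary ∂_2: C_2 → C_1 maps a triangle to the signed sum of its edges. For instance
  ∂[3,4,7] = [4,7] − [3,7] + [3,4],
  ∂[2,3,6] = [3,6] − [2,6] + [2,3].
As a 27×18 matrix over Z this has rank 18, with invariant factors (1,1,1,1,1,1,1,1,1,1,1,1,1,1,1,1,1,2).

Reading off H_k = ker ∂_k / im ∂_{k+1}:

  H_0: rank C_0 − rank ∂_1 = 9 − 8 = 1, and the invariant factors of ∂_1 are all 1, so H_0 = Z.
  H_1: rank ker ∂_1 − rank ∂_2 = (27 − 8) − 18 = 1, and ∂_2 has invariant factor 2 > 1, so H_1 = Z ⊕ Z/2.
  H_2: rank ker ∂_2 − rank ∂_3 = (18 − 18) − 0 = 0, and there is no ∂_3, so H_2 = 0.

As a check, the Euler characteristic is 9 − 27 + 18 = 0, which agrees with 1 − 1 + 0 = 0.
(K is a triangulation of the Klein bottle.)

H_0 ≅ Z,  H_1 ≅ Z ⊕ Z/2,  H_2 = 0.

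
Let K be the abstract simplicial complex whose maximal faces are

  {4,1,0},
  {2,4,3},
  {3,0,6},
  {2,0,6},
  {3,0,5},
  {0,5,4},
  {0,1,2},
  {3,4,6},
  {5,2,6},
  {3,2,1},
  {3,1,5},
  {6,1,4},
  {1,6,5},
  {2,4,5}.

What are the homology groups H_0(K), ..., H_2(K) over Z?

Order the vertices as 0 < 1 < 2 < 3 < 4 < 5 < 6. Listing each simplex with vertices in this order, K has dimension 2 with simplices:

  0-simplices (7): [0], [1], [2], [3], [4], [5], [6]
  1-simplices (21): [0,1], [0,2], [0,3], [0,4], [0,5], [0,6], [1,2], [1,3], [1,4], [1,5], [1,6], [2,3], [2,4], [2,5], [2,6], [3,4], [3,5], [3,6], [4,5], [4,6], [5,6]
  2-simplices (14): [0,1,2], [0,1,4], [0,2,6], [0,3,5], [0,3,6], [0,4,5], [1,2,3], [1,3,5], [1,4,6], [1,5,6], [2,3,4], [2,4,5], [2,5,6], [3,4,6]

giving chain groups C_0 ≅ Z^7, C_1 ≅ Z^21, C_2 ≅ Z^14.

The boundary map ∂_1: C_1 → C_0 sends each edge [p,q] (with p < q) to q − p. For instance
  ∂[2,3] = [3] − [2].
This gives a 7×21 integer matrix of rank 6; reducing to Smith normal form yields diagonal entries (1,1,1,1,1,1).

Boundary ∂_2: C_2 → C_1 sends each 2-simplex [p,q,r] to [q,r] − [p,r] + [p,q]. For instance
  ∂[1,2,3] = [2,3] − [1,3] + [1,2],
  ∂[0,4,5] = [4,5] − [0,5] + [0,4].
The resulting 21×14 matrix has rank 13, and its Smith normal form has invariant factors (1,1,1,1,1,1,1,1,1,1,1,1,1).

From H_k ≅ ker(∂_k) / im(∂_{k+1}) we obtain:

  H_0: rank C_0 − rank ∂_1 = 7 − 6 = 1, and the invariant factors of ∂_1 are all 1, so H_0 = Z.
  H_1: rank ker ∂_1 − rank ∂_2 = (21 − 6) − 13 = 2, and the invariant factors of ∂_2 are all 1, so H_1 = Z^2.
  H_2: rank ker ∂_2 − rank ∂_3 = (14 − 13) − 0 = 1, and there is no ∂_3, so H_2 = Z.

H_0 ≅ Z,  H_1 ≅ Z^2,  H_2 ≅ Z.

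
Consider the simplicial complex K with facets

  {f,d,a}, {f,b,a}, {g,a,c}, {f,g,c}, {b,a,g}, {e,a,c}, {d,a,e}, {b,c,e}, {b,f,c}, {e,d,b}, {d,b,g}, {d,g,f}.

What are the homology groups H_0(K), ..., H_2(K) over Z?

Take the total order a < b < c < d < e < f < g on the vertex set. Then K (dimension 2) consists of the simplices:

  0-simplices (7): a, b, c, d, e, f, g
  1-simplices (18): ab, ac, ad, ae, af, ag, bc, bd, be, bf, bg, ce, cf, cg, de, df, dg, fg
  2-simplices (12): abf, abg, ace, acg, ade, adf, bce, bcf, bde, bdg, cfg, dfg

so the chain groups are C_0 ≅ Z^7, C_1 ≅ Z^18, C_2 ≅ Z^12.

Boundary ∂_1: C_1 → C_0 sends each edge [p,q] (with p < q) to q − p. For instance
  ∂ce = e − c.
The resulting 7×18 matrix has rank 6, and its Smith normal form has invariant factors (1,1,1,1,1,1).

∂_2: C_2 → C_1 acts by ∂[p,q,r] = [q,r] − [p,r] + [p,q]. For instance
  ∂dfg = fg − dg + df,
  ∂bdg = dg − bg + bd.
The 18×12 boundary matrix has rank 12 and Smith normal form diag(1,1,1,1,1,1,1,1,1,1,1,2).

From H_k ≅ ker(∂_k) / im(∂_{k+1}) we obtain:

  H_0: rank C_0 − rank ∂_1 = 7 − 6 = 1, and the invariant factors of ∂_1 are all 1, so H_0 ≅ Z.
  H_1: rank ker ∂_1 − rank ∂_2 = (18 − 6) − 12 = 0, and ∂_2 has invariant factor 2 > 1, so H_1 ≅ Z/2Z.
  H_2: rank ker ∂_2 − rank ∂_3 = (12 − 12) − 0 = 0, and there is no ∂_3, so H_2 ≅ 0.

As a check, the Euler characteristic is 7 − 18 + 12 = 1, which agrees with 1 − 0 + 0 = 1.

H_0 ≅ Z,  H_1 ≅ Z/2Z,  H_2 = 0.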